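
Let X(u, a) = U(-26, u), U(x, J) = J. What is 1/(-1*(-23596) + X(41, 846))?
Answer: 1/23637 ≈ 4.2307e-5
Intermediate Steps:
X(u, a) = u
1/(-1*(-23596) + X(41, 846)) = 1/(-1*(-23596) + 41) = 1/(23596 + 41) = 1/23637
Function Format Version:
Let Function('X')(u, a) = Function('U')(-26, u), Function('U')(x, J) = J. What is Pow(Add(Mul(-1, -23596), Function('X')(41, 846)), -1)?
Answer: Rational(1, 23637) ≈ 4.2307e-5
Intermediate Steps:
Function('X')(u, a) = u
Pow(Add(Mul(-1, -23596), Function('X')(41, 846)), -1) = Pow(Add(Mul(-1, -23596), 41), -1) = Pow(Add(23596, 41), -1) = Pow(23637, -1) = Rational(1, 23637)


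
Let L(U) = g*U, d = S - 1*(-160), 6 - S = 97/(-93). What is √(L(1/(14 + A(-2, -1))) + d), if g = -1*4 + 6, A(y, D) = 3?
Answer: √417828261/1581 ≈ 12.929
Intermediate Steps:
S = 655/93 (S = 6 - 97/(-93) = 6 - 97*(-1)/93 = 6 - 1*(-97/93) = 6 + 97/93 = 655/93 ≈ 7.0430)
g = 2 (g = -4 + 6 = 2)
d = 15535/93 (d = 655/93 - 1*(-160) = 655/93 + 160 = 15535/93 ≈ 167.04)
L(U) = 2*U
√(L(1/(14 + A(-2, -1))) + d) = √(2/(14 + 3) + 15535/93) = √(2/17 + 15535/93) = √(264281/1581) = √417828261/1581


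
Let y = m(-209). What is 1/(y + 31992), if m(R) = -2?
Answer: 1/31990 ≈ 3.1260e-5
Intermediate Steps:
y = -2
1/(y + 31992) = 1/(-2 + 31992) = 1/31990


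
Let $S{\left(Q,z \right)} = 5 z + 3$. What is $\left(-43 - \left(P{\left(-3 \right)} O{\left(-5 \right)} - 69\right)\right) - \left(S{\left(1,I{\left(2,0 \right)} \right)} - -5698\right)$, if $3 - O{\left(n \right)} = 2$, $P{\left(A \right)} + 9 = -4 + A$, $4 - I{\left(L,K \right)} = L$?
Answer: $-5669$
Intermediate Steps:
$I{\left(L,K \right)} = 4 - L$
$P{\left(A \right)} = -13 + A$ ($P{\left(A \right)} = -9 + \left(-4 + A\right) = -13 + A$)
$O{\left(n \right)} = 1$ ($O{\left(n \right)} = 3 - 2 = 1$)
$S{\left(Q,z \right)} = 3 + 5 z$
$\left(-43 - \left(P{\left(-3 \right)} O{\left(-5 \right)} - 69\right)\right) - \left(S{\left(1,I{\left(2,0 \right)} \right)} - -5698\right) = \left(-43 - \left(\left(-13 - 3\right) 1 - 69\right)\right) - \left(\left(3 + 5 \left(4 - 2\right)\right) - -5698\right) = \left(-43 - \left(\left(-16\right) 1 - 69\right)\right) - \left(\left(3 + 5 \left(4 - 2\right)\right) + 5698\right) = \left(-43 - \left(-16 - 69\right)\right) - \left(\left(3 + 5 \cdot 2\right) + 5698\right) = \left(-43 - -85\right) - \left(\left(3 + 10\right) + 5698\right) = \left(-43 + 85\right) - \left(13 + 5698\right) = 42 - 5711 = -5669$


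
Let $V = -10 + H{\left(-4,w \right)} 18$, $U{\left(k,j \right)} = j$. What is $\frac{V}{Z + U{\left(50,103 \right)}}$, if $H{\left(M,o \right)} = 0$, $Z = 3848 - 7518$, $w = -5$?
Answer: $\frac{10}{3567} \approx 0.0028035$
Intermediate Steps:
$Z = -3670$
$V = -10$ ($V = -10 + 0 \cdot 18 = -10 + 0 = -10$)
$\frac{V}{Z + U{\left(50,103 \right)}} = - \frac{10}{-3670 + 103} = - \frac{10}{-3567} = \left(-10\right) \left(- \frac{1}{3567}\right) = \frac{10}{3567}$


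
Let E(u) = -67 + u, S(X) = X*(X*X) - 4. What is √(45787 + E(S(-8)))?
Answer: 2*√11301 ≈ 212.61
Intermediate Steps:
S(X) = -4 + X³ (S(X) = X*X² - 4 = X³ - 4 = -4 + X³)
√(45787 + E(S(-8))) = √(45787 + (-67 + (-4 + (-8)³))) = √(45787 + (-67 + (-4 - 512))) = √(45787 + (-67 - 516)) = √(45787 - 583) = √45204 = 2*√11301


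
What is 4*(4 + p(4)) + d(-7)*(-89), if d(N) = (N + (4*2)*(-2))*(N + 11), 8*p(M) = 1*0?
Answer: 8204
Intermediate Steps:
p(M) = 0 (p(M) = (1*0)/8 = (1/8)*0 = 0)
d(N) = (-16 + N)*(11 + N) (d(N) = (N + 8*(-2))*(11 + N) = (N - 16)*(11 + N) = (-16 + N)*(11 + N))
4*(4 + p(4)) + d(-7)*(-89) = 4*(4 + 0) + (-176 + (-7)**2 - 5*(-7))*(-89) = 4*4 + (-176 + 49 + 35)*(-89) = 16 - 92*(-89) = 16 + 8188 = 8204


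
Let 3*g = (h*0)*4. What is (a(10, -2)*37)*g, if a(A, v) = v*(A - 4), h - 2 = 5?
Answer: 0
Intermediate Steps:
h = 7 (h = 2 + 5 = 7)
g = 0 (g = ((7*0)*4)/3 = (0*4)/3 = (1/3)*0 = 0)
a(A, v) = v*(-4 + A)
(a(10, -2)*37)*g = (-2*(-4 + 10)*37)*0 = (-2*6*37)*0 = -12*37*0 = -444*0 = 0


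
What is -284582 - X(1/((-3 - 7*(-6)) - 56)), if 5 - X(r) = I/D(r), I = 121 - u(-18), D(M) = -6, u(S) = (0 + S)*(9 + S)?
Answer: -1707481/6 ≈ -2.8458e+5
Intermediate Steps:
u(S) = S*(9 + S)
I = -41 (I = 121 - (-18)*(9 - 18) = 121 - (-18)*(-9) = 121 - 1*162 = 121 - 162 = -41)
X(r) = -11/6 (X(r) = 5 - (-41)/(-6) = 5 - (-41)*(-1)/6 = 5 - 1*41/6 = 5 - 41/6 = -11/6)
-284582 - X(1/((-3 - 7*(-6)) - 56)) = -284582 - 1*(-11/6) = -284582 + 11/6 = -1707481/6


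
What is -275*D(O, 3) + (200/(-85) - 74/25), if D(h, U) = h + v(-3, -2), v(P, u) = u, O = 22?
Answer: -2339758/425 ≈ -5505.3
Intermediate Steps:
D(h, U) = -2 + h (D(h, U) = h - 2 = -2 + h)
-275*D(O, 3) + (200/(-85) - 74/25) = -275*(-2 + 22) + (200/(-85) - 74/25) = -275*20 + (200*(-1/85) - 74*1/25) = -5500 + (-40/17 - 74/25) = -5500 - 2258/425 = -2339758/425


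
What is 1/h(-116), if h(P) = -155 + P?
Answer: -1/271 ≈ -0.0036900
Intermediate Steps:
1/h(-116) = 1/(-155 - 116) = 1/(-271) = -1/271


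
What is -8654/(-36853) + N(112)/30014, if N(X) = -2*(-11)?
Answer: 130275961/553052971 ≈ 0.23556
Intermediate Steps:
N(X) = 22
-8654/(-36853) + N(112)/30014 = -8654/(-36853) + 22/30014 = -8654*(-1/36853) + 22*(1/30014) = 8654/36853 + 11/15007 = 130275961/553052971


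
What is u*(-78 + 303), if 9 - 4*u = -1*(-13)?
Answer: -225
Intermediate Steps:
u = -1 (u = 9/4 - (-1)*(-13)/4 = 9/4 - 1/4*13 = 9/4 - 13/4 = -1)
u*(-78 + 303) = -(-78 + 303) = -1*225 = -225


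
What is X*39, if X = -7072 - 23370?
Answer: -1187238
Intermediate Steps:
X = -30442
X*39 = -30442*39 = -1187238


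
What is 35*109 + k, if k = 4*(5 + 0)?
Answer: 3835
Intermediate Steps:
k = 20 (k = 4*5 = 20)
35*109 + k = 35*109 + 20 = 3815 + 20 = 3835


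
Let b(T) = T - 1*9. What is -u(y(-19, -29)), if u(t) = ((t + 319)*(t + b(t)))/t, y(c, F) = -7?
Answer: -7176/7 ≈ -1025.1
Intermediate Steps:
b(T) = -9 + T (b(T) = T - 9 = -9 + T)
u(t) = (-9 + 2*t)*(319 + t)/t (u(t) = ((t + 319)*(t + (-9 + t)))/t = ((319 + t)*(-9 + 2*t))/t = ((-9 + 2*t)*(319 + t))/t = (-9 + 2*t)*(319 + t)/t)
-u(y(-19, -29)) = -(629 - 2871/(-7) + 2*(-7)) = -(629 - 2871*(-⅐) - 14) = -(629 + 2871/7 - 14) = -1*7176/7 = -7176/7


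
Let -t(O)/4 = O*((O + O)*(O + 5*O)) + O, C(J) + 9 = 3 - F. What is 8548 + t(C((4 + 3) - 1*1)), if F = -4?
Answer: 8940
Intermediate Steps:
C(J) = -2 (C(J) = -9 + (3 - 1*(-4)) = -9 + (3 + 4) = -9 + 7 = -2)
t(O) = -48*O**3 - 4*O (t(O) = -4*(O*((O + O)*(O + 5*O)) + O) = -4*(O*((2*O)*(6*O)) + O) = -4*(O*(12*O**2) + O) = -4*(12*O**3 + O) = -4*(O + 12*O**3) = -48*O**3 - 4*O)
8548 + t(C((4 + 3) - 1*1)) = 8548 + (-48*(-2)**3 - 4*(-2)) = 8548 + (-48*(-8) + 8) = 8548 + (384 + 8) = 8548 + 392 = 8940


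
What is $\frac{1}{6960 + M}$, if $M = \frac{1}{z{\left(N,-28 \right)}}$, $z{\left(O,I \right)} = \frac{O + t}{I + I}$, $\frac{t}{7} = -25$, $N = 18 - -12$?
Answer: $\frac{145}{1009256} \approx 0.00014367$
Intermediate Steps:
$N = 30$ ($N = 18 + 12 = 30$)
$t = -175$ ($t = 7 \left(-25\right) = -175$)
$z{\left(O,I \right)} = \frac{-175 + O}{2 I}$ ($z{\left(O,I \right)} = \frac{O - 175}{I + I} = \frac{-175 + O}{2 I}$)
$M = \frac{56}{145}$ ($M = \frac{1}{\frac{1}{2} \frac{1}{-28} \left(-175 + 30\right)} = \frac{1}{\frac{1}{2} \left(- \frac{1}{28}\right) \left(-145\right)} = \frac{1}{\frac{145}{56}} = \frac{56}{145} \approx 0.38621$)
$\frac{1}{6960 + M} = \frac{1}{6960 + \frac{56}{145}} = \frac{1}{\frac{1009256}{145}} = \frac{145}{1009256}$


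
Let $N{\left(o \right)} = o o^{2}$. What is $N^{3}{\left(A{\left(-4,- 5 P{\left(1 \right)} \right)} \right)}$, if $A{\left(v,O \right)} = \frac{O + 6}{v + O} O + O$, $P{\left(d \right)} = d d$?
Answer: $- \frac{262144000000000}{387420489} \approx -6.7664 \cdot 10^{5}$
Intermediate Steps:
$P{\left(d \right)} = d^{2}$
$A{\left(v,O \right)} = O + \frac{O \left(6 + O\right)}{O + v}$ ($A{\left(v,O \right)} = \frac{6 + O}{O + v} O + O = \frac{O \left(6 + O\right)}{O + v} + O = O + \frac{O \left(6 + O\right)}{O + v}$)
$N{\left(o \right)} = o^{3}$
$N^{3}{\left(A{\left(-4,- 5 P{\left(1 \right)} \right)} \right)} = \left(\left(\frac{- 5 \cdot 1^{2} \left(6 - 4 + 2 \left(- 5 \cdot 1^{2}\right)\right)}{- 5 \cdot 1^{2} - 4}\right)^{3}\right)^{3} = \left(\left(\frac{\left(-5\right) 1 \left(6 - 4 + 2 \left(\left(-5\right) 1\right)\right)}{\left(-5\right) 1 - 4}\right)^{3}\right)^{3} = \left(\left(- \frac{5 \left(6 - 4 + 2 \left(-5\right)\right)}{-5 - 4}\right)^{3}\right)^{3} = \left(\left(- \frac{5 \left(6 - 4 - 10\right)}{-9}\right)^{3}\right)^{3} = \left(\left(\left(-5\right) \left(- \frac{1}{9}\right) \left(-8\right)\right)^{3}\right)^{3} = \left(\left(- \frac{40}{9}\right)^{3}\right)^{3} = \left(- \frac{64000}{729}\right)^{3} = - \frac{262144000000000}{387420489}$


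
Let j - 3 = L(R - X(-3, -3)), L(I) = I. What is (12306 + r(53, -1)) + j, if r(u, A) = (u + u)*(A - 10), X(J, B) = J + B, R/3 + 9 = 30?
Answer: 11212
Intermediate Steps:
R = 63 (R = -27 + 3*30 = -27 + 90 = 63)
X(J, B) = B + J
r(u, A) = 2*u*(-10 + A) (r(u, A) = (2*u)*(-10 + A) = 2*u*(-10 + A))
j = 72 (j = 3 + (63 - (-3 - 3)) = 3 + (63 - 1*(-6)) = 3 + (63 + 6) = 3 + 69 = 72)
(12306 + r(53, -1)) + j = (12306 + 2*53*(-10 - 1)) + 72 = (12306 + 2*53*(-11)) + 72 = (12306 - 1166) + 72 = 11140 + 72 = 11212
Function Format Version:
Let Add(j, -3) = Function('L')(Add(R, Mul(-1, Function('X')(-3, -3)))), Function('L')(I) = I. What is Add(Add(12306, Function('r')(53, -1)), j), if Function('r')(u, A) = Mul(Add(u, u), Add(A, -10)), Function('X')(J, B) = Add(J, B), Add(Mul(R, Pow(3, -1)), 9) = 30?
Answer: 11212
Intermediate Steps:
R = 63 (R = Add(-27, Mul(3, 30)) = Add(-27, 90) = 63)
Function('X')(J, B) = Add(B, J)
Function('r')(u, A) = Mul(2, u, Add(-10, A)) (Function('r')(u, A) = Mul(Mul(2, u), Add(-10, A)) = Mul(2, u, Add(-10, A)))
j = 72 (j = Add(3, Add(63, Mul(-1, Add(-3, -3)))) = Add(3, Add(63, Mul(-1, -6))) = Add(3, Add(63, 6)) = Add(3, 69) = 72)
Add(Add(12306, Function('r')(53, -1)), j) = Add(Add(12306, Mul(2, 53, Add(-10, -1))), 72) = Add(Add(12306, Mul(2, 53, -11)), 72) = Add(Add(12306, -1166), 72) = Add(11140, 72) = 11212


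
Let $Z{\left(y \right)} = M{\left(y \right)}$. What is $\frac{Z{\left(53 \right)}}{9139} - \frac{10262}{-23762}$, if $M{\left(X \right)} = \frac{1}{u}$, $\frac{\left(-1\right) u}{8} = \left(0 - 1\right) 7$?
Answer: $\frac{2625975585}{6080505704} \approx 0.43187$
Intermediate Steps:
$u = 56$ ($u = - 8 \left(0 - 1\right) 7 = - 8 \left(\left(-1\right) 7\right) = \left(-8\right) \left(-7\right) = 56$)
$M{\left(X \right)} = \frac{1}{56}$
$Z{\left(y \right)} = \frac{1}{56}$
$\frac{Z{\left(53 \right)}}{9139} - \frac{10262}{-23762} = \frac{1}{56 \cdot 9139} - \frac{10262}{-23762} = \frac{1}{56} \cdot \frac{1}{9139} - - \frac{5131}{11881} = \frac{1}{511784} + \frac{5131}{11881} = \frac{2625975585}{6080505704}$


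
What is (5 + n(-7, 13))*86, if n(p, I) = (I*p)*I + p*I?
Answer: -109134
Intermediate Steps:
n(p, I) = I*p + p*I² (n(p, I) = p*I² + I*p = I*p + p*I²)
(5 + n(-7, 13))*86 = (5 + 13*(-7)*(1 + 13))*86 = (5 + 13*(-7)*14)*86 = (5 - 1274)*86 = -1269*86 = -109134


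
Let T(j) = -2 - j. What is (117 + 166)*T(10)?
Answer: -3396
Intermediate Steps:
(117 + 166)*T(10) = (117 + 166)*(-2 - 1*10) = 283*(-2 - 10) = 283*(-12) = -3396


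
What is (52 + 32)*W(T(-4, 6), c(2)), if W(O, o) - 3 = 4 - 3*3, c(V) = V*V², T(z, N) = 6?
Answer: -168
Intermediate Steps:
c(V) = V³
W(O, o) = -2 (W(O, o) = 3 + (4 - 3*3) = 3 + (4 - 9) = 3 - 5 = -2)
(52 + 32)*W(T(-4, 6), c(2)) = (52 + 32)*(-2) = 84*(-2) = -168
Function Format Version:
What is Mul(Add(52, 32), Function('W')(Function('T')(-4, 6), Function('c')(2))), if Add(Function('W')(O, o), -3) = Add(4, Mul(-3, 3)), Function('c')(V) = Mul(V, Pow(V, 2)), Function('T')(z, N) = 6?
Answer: -168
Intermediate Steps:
Function('c')(V) = Pow(V, 3)
Function('W')(O, o) = -2 (Function('W')(O, o) = Add(3, Add(4, Mul(-3, 3))) = Add(3, Add(4, -9)) = Add(3, -5) = -2)
Mul(Add(52, 32), Function('W')(Function('T')(-4, 6), Function('c')(2))) = Mul(Add(52, 32), -2) = Mul(84, -2) = -168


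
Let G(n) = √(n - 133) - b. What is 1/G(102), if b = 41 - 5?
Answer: -36/1327 - I*√31/1327 ≈ -0.027129 - 0.0041957*I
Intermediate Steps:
b = 36
G(n) = -36 + √(-133 + n) (G(n) = √(n - 133) - 1*36 = √(-133 + n) - 36 = -36 + √(-133 + n))
1/G(102) = 1/(-36 + √(-133 + 102)) = 1/(-36 + √(-31)) = 1/(-36 + I*√31)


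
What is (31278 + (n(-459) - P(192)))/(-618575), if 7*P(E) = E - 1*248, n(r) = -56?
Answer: -6246/123715 ≈ -0.050487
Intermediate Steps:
P(E) = -248/7 + E/7 (P(E) = (E - 1*248)/7 = (E - 248)/7 = (-248 + E)/7 = -248/7 + E/7)
(31278 + (n(-459) - P(192)))/(-618575) = (31278 + (-56 - (-248/7 + (1/7)*192)))/(-618575) = (31278 + (-56 - (-248/7 + 192/7)))*(-1/618575) = (31278 + (-56 - 1*(-8)))*(-1/618575) = (31278 + (-56 + 8))*(-1/618575) = (31278 - 48)*(-1/618575) = 31230*(-1/618575) = -6246/123715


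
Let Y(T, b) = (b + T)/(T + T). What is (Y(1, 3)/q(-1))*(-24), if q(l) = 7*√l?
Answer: 48*I/7 ≈ 6.8571*I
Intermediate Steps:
Y(T, b) = (T + b)/(2*T) (Y(T, b) = (T + b)/((2*T)) = (T + b)*(1/(2*T)) = (T + b)/(2*T))
(Y(1, 3)/q(-1))*(-24) = (((½)*(1 + 3)/1)/((7*√(-1))))*(-24) = (((½)*1*4)/((7*I)))*(-24) = (2*(-I/7))*(-24) = -2*I/7*(-24) = 48*I/7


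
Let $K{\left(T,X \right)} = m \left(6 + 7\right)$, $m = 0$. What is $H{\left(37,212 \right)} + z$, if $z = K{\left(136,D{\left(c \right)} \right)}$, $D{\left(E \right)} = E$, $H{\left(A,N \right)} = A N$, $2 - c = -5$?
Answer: $7844$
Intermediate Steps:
$c = 7$ ($c = 2 - -5 = 2 + 5 = 7$)
$K{\left(T,X \right)} = 0$ ($K{\left(T,X \right)} = 0 \left(6 + 7\right) = 0 \cdot 13 = 0$)
$z = 0$
$H{\left(37,212 \right)} + z = 37 \cdot 212 + 0 = 7844 + 0 = 7844$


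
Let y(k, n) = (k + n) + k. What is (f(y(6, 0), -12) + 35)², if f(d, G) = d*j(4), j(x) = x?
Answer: 6889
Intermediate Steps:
y(k, n) = n + 2*k
f(d, G) = 4*d (f(d, G) = d*4 = 4*d)
(f(y(6, 0), -12) + 35)² = (4*(0 + 2*6) + 35)² = (4*(0 + 12) + 35)² = (4*12 + 35)² = (48 + 35)² = 83² = 6889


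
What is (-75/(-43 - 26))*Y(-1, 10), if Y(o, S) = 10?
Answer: 250/23 ≈ 10.870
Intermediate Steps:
(-75/(-43 - 26))*Y(-1, 10) = (-75/(-43 - 26))*10 = (-75/(-69))*10 = -1/69*(-75)*10 = (25/23)*10 = 250/23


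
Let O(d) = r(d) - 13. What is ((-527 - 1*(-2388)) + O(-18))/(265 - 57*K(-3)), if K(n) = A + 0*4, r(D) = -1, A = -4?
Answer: 1847/493 ≈ 3.7464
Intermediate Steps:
O(d) = -14 (O(d) = -1 - 13 = -14)
K(n) = -4 (K(n) = -4 + 0*4 = -4 + 0 = -4)
((-527 - 1*(-2388)) + O(-18))/(265 - 57*K(-3)) = ((-527 - 1*(-2388)) - 14)/(265 - 57*(-4)) = ((-527 + 2388) - 14)/(265 + 228) = (1861 - 14)/493 = 1847*(1/493) = 1847/493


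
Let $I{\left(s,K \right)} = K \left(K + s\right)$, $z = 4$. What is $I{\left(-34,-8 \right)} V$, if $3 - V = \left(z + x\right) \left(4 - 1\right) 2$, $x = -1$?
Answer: $-5040$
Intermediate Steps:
$V = -15$ ($V = 3 - \left(4 - 1\right) \left(4 - 1\right) 2 = 3 - 3 \cdot 3 \cdot 2 = 3 - 9 \cdot 2 = 3 - 18 = -15$)
$I{\left(-34,-8 \right)} V = - 8 \left(-8 - 34\right) \left(-15\right) = \left(-8\right) \left(-42\right) \left(-15\right) = 336 \left(-15\right) = -5040$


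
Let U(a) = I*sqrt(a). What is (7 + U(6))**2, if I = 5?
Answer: 199 + 70*sqrt(6) ≈ 370.46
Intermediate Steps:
U(a) = 5*sqrt(a)
(7 + U(6))**2 = (7 + 5*sqrt(6))**2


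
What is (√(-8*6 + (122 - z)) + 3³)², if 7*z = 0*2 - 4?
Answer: 5625/7 + 162*√406/7 ≈ 1269.9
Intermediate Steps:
z = -4/7 (z = (0*2 - 4)/7 = (0 - 4)/7 = (⅐)*(-4) = -4/7 ≈ -0.57143)
(√(-8*6 + (122 - z)) + 3³)² = (√(-8*6 + (122 - 1*(-4/7))) + 3³)² = (√(-48 + (122 + 4/7)) + 27)² = (√(-48 + 858/7) + 27)² = (√(522/7) + 27)² = (3*√406/7 + 27)² = (27 + 3*√406/7)²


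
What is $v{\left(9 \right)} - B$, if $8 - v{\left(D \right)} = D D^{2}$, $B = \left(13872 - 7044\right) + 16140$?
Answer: $-23689$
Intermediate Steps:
$B = 22968$ ($B = 6828 + 16140 = 22968$)
$v{\left(D \right)} = 8 - D^{3}$ ($v{\left(D \right)} = 8 - D D^{2} = 8 - D^{3}$)
$v{\left(9 \right)} - B = \left(8 - 9^{3}\right) - 22968 = \left(8 - 729\right) - 22968 = -721 - 22968 = -23689$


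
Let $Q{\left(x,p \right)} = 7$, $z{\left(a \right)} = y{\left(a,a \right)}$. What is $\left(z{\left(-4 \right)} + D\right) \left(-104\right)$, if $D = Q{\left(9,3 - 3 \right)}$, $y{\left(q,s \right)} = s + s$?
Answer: $104$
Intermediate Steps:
$y{\left(q,s \right)} = 2 s$
$z{\left(a \right)} = 2 a$
$D = 7$
$\left(z{\left(-4 \right)} + D\right) \left(-104\right) = \left(2 \left(-4\right) + 7\right) \left(-104\right) = \left(-8 + 7\right) \left(-104\right) = \left(-1\right) \left(-104\right) = 104$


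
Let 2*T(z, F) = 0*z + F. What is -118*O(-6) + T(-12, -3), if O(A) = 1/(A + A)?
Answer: 25/3 ≈ 8.3333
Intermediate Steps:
T(z, F) = F/2 (T(z, F) = (0*z + F)/2 = (0 + F)/2 = F/2)
O(A) = 1/(2*A)
-118*O(-6) + T(-12, -3) = -59/(-6) + (½)*(-3) = -59*(-1)/6 - 3/2 = -118*(-1/12) - 3/2 = 59/6 - 3/2 = 25/3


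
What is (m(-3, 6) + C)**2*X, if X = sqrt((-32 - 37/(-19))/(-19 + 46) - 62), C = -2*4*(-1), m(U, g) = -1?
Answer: 49*I*sqrt(1845489)/171 ≈ 389.27*I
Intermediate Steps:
C = 8 (C = -8*(-1) = 8)
X = I*sqrt(1845489)/171 (X = sqrt((-32 - 37*(-1/19))/27 - 62) = sqrt((-32 + 37/19)*(1/27) - 62) = sqrt(-571/19*1/27 - 62) = sqrt(-571/513 - 62) = sqrt(-32377/513) = I*sqrt(1845489)/171 ≈ 7.9444*I)
(m(-3, 6) + C)**2*X = (-1 + 8)**2*(I*sqrt(1845489)/171) = 7**2*(I*sqrt(1845489)/171) = 49*(I*sqrt(1845489)/171) = 49*I*sqrt(1845489)/171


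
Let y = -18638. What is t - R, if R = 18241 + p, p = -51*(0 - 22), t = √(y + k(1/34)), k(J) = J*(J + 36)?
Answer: -19363 + I*√21544303/34 ≈ -19363.0 + 136.52*I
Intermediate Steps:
k(J) = J*(36 + J)
t = I*√21544303/34 (t = √(-18638 + (36 + 1/34)/34) = √(-18638 + (1/34)*(1225/34)) = √(-18638 + 1225/1156) = √(-21544303/1156) = I*√21544303/34 ≈ 136.52*I)
p = 1122 (p = -51*(-22) = 1122)
R = 19363 (R = 18241 + 1122 = 19363)
t - R = I*√21544303/34 - 1*19363 = I*√21544303/34 - 19363 = -19363 + I*√21544303/34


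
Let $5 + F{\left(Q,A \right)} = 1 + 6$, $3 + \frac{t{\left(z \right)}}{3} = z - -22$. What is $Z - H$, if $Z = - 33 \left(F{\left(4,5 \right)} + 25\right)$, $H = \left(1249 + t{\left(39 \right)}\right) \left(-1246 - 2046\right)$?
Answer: $4683625$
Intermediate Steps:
$t{\left(z \right)} = 57 + 3 z$ ($t{\left(z \right)} = -9 + 3 \left(z - -22\right) = -9 + 3 \left(z + 22\right) = -9 + 3 \left(22 + z\right) = -9 + \left(66 + 3 z\right) = 57 + 3 z$)
$F{\left(Q,A \right)} = 2$ ($F{\left(Q,A \right)} = -5 + \left(1 + 6\right) = -5 + 7 = 2$)
$H = -4684516$ ($H = \left(1249 + \left(57 + 3 \cdot 39\right)\right) \left(-1246 - 2046\right) = \left(1249 + \left(57 + 117\right)\right) \left(-3292\right) = \left(1249 + 174\right) \left(-3292\right) = 1423 \left(-3292\right) = -4684516$)
$Z = -891$ ($Z = - 33 \left(2 + 25\right) = \left(-33\right) 27 = -891$)
$Z - H = -891 - -4684516 = -891 + 4684516 = 4683625$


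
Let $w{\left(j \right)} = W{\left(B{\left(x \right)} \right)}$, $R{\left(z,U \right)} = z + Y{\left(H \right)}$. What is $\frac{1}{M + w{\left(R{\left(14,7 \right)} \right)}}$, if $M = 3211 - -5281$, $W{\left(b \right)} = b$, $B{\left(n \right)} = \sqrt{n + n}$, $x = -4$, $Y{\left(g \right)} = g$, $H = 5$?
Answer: $\frac{2123}{18028518} - \frac{i \sqrt{2}}{36057036} \approx 0.00011776 - 3.9222 \cdot 10^{-8} i$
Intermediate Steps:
$B{\left(n \right)} = \sqrt{2} \sqrt{n}$ ($B{\left(n \right)} = \sqrt{2 n} = \sqrt{2} \sqrt{n}$)
$R{\left(z,U \right)} = 5 + z$ ($R{\left(z,U \right)} = z + 5 = 5 + z$)
$w{\left(j \right)} = 2 i \sqrt{2}$ ($w{\left(j \right)} = \sqrt{2} \sqrt{-4} = \sqrt{2} \cdot 2 i = 2 i \sqrt{2}$)
$M = 8492$ ($M = 3211 + 5281 = 8492$)
$\frac{1}{M + w{\left(R{\left(14,7 \right)} \right)}} = \frac{1}{8492 + 2 i \sqrt{2}}$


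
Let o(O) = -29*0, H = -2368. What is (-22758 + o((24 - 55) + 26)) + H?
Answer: -25126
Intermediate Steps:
o(O) = 0
(-22758 + o((24 - 55) + 26)) + H = (-22758 + 0) - 2368 = -22758 - 2368 = -25126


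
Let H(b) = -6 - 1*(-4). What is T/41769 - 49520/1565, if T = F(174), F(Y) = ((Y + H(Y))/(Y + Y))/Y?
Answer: -6262290490829/197909625186 ≈ -31.642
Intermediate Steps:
H(b) = -2 (H(b) = -6 + 4 = -2)
F(Y) = (-2 + Y)/(2*Y²) (F(Y) = ((Y - 2)/(Y + Y))/Y = ((-2 + Y)/((2*Y)))/Y = ((-2 + Y)*(1/(2*Y)))/Y = ((-2 + Y)/(2*Y))/Y = (-2 + Y)/(2*Y²))
T = 43/15138 (T = (½)*(-2 + 174)/174² = (½)*(1/30276)*172 = 43/15138 ≈ 0.0028405)
T/41769 - 49520/1565 = (43/15138)/41769 - 49520/1565 = (43/15138)*(1/41769) - 49520*1/1565 = 43/632299122 - 9904/313 = -6262290490829/197909625186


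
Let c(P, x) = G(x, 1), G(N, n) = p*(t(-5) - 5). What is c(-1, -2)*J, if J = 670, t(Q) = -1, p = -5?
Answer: 20100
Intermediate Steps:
G(N, n) = 30 (G(N, n) = -5*(-1 - 5) = -5*(-6) = 30)
c(P, x) = 30
c(-1, -2)*J = 30*670 = 20100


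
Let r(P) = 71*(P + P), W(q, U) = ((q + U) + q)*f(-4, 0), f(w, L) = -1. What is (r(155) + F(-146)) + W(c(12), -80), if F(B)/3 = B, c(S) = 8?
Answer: 21636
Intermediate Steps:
W(q, U) = -U - 2*q (W(q, U) = ((q + U) + q)*(-1) = ((U + q) + q)*(-1) = (U + 2*q)*(-1) = -U - 2*q)
F(B) = 3*B
r(P) = 142*P (r(P) = 71*(2*P) = 142*P)
(r(155) + F(-146)) + W(c(12), -80) = (142*155 + 3*(-146)) + (-1*(-80) - 2*8) = (22010 - 438) + (80 - 16) = 21572 + 64 = 21636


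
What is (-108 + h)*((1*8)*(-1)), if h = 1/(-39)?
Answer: 33704/39 ≈ 864.21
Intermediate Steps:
h = -1/39 ≈ -0.025641
(-108 + h)*((1*8)*(-1)) = (-108 - 1/39)*((1*8)*(-1)) = -33704*(-1)/39 = -4213/39*(-8) = 33704/39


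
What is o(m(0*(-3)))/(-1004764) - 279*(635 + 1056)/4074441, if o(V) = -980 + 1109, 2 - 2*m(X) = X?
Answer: -158187401895/1364617212308 ≈ -0.11592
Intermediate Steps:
m(X) = 1 - X/2
o(V) = 129
o(m(0*(-3)))/(-1004764) - 279*(635 + 1056)/4074441 = 129/(-1004764) - 279*(635 + 1056)/4074441 = 129*(-1/1004764) - 279*1691*(1/4074441) = -129/1004764 - 471789*1/4074441 = -129/1004764 - 157263/1358147 = -158187401895/1364617212308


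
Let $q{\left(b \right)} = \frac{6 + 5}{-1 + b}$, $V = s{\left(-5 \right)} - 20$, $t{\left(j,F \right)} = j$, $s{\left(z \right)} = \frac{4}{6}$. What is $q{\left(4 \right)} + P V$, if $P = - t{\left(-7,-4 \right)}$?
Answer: $- \frac{395}{3} \approx -131.67$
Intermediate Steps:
$s{\left(z \right)} = \frac{2}{3}$ ($s{\left(z \right)} = 4 \cdot \frac{1}{6} = \frac{2}{3}$)
$V = - \frac{58}{3}$ ($V = \frac{2}{3} - 20 = - \frac{58}{3} \approx -19.333$)
$q{\left(b \right)} = \frac{11}{-1 + b}$
$P = 7$ ($P = \left(-1\right) \left(-7\right) = 7$)
$q{\left(4 \right)} + P V = \frac{11}{-1 + 4} + 7 \left(- \frac{58}{3}\right) = \frac{11}{3} - \frac{406}{3} = - \frac{395}{3}$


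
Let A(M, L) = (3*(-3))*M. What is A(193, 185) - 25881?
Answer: -27618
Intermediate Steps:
A(M, L) = -9*M
A(193, 185) - 25881 = -9*193 - 25881 = -1737 - 25881 = -27618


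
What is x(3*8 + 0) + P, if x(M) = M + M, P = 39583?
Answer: 39631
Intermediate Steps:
x(M) = 2*M
x(3*8 + 0) + P = 2*(3*8 + 0) + 39583 = 2*(24 + 0) + 39583 = 2*24 + 39583 = 48 + 39583 = 39631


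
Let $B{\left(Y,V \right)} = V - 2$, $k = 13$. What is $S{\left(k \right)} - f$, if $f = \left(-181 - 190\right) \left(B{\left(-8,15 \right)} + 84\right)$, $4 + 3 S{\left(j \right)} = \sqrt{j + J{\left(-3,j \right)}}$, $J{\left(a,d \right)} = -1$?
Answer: $\frac{107957}{3} + \frac{2 \sqrt{3}}{3} \approx 35987.0$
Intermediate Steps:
$B{\left(Y,V \right)} = -2 + V$
$S{\left(j \right)} = - \frac{4}{3} + \frac{\sqrt{-1 + j}}{3}$ ($S{\left(j \right)} = - \frac{4}{3} + \frac{\sqrt{j - 1}}{3} = - \frac{4}{3} + \frac{\sqrt{-1 + j}}{3}$)
$f = -35987$ ($f = \left(-181 - 190\right) \left(\left(-2 + 15\right) + 84\right) = - 371 \left(13 + 84\right) = \left(-371\right) 97 = -35987$)
$S{\left(k \right)} - f = \left(- \frac{4}{3} + \frac{\sqrt{-1 + 13}}{3}\right) - -35987 = \left(- \frac{4}{3} + \frac{\sqrt{12}}{3}\right) + 35987 = \left(- \frac{4}{3} + \frac{2 \sqrt{3}}{3}\right) + 35987 = \frac{107957}{3} + \frac{2 \sqrt{3}}{3}$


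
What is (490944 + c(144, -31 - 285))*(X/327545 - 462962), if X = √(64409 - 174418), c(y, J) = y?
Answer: -227355082656 + 491088*I*√110009/327545 ≈ -2.2736e+11 + 497.28*I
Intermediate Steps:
X = I*√110009 (X = √(-110009) = I*√110009 ≈ 331.68*I)
(490944 + c(144, -31 - 285))*(X/327545 - 462962) = (490944 + 144)*((I*√110009)/327545 - 462962) = 491088*((I*√110009)*(1/327545) - 462962) = 491088*(I*√110009/327545 - 462962) = 491088*(-462962 + I*√110009/327545) = -227355082656 + 491088*I*√110009/327545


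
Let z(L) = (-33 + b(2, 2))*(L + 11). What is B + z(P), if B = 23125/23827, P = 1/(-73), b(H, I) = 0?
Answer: -628917257/1739371 ≈ -361.58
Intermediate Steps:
P = -1/73 ≈ -0.013699
z(L) = -363 - 33*L (z(L) = (-33 + 0)*(L + 11) = -33*(11 + L) = -363 - 33*L)
B = 23125/23827 (B = 23125*(1/23827) = 23125/23827 ≈ 0.97054)
B + z(P) = 23125/23827 + (-363 - 33*(-1/73)) = 23125/23827 + (-363 + 33/73) = 23125/23827 - 26466/73 = -628917257/1739371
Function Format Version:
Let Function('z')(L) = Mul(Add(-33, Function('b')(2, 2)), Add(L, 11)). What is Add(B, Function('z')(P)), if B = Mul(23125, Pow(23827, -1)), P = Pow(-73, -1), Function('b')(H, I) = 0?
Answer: Rational(-628917257, 1739371) ≈ -361.58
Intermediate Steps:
P = Rational(-1, 73) ≈ -0.013699
Function('z')(L) = Add(-363, Mul(-33, L)) (Function('z')(L) = Mul(Add(-33, 0), Add(L, 11)) = Mul(-33, Add(11, L)) = Add(-363, Mul(-33, L)))
B = Rational(23125, 23827) (B = Mul(23125, Rational(1, 23827)) = Rational(23125, 23827) ≈ 0.97054)
Add(B, Function('z')(P)) = Add(Rational(23125, 23827), Add(-363, Mul(-33, Rational(-1, 73)))) = Add(Rational(23125, 23827), Add(-363, Rational(33, 73))) = Add(Rational(23125, 23827), Rational(-26466, 73)) = Rational(-628917257, 1739371)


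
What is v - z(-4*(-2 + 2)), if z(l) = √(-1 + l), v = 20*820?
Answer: 16400 - I ≈ 16400.0 - 1.0*I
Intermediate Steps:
v = 16400
v - z(-4*(-2 + 2)) = 16400 - √(-1 - 4*(-2 + 2)) = 16400 - √(-1 - 4*0) = 16400 - √(-1 + 0) = 16400 - √(-1) = 16400 - I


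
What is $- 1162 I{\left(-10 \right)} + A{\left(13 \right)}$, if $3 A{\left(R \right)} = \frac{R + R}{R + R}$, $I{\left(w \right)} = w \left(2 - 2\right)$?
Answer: $\frac{1}{3} \approx 0.33333$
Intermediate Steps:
$I{\left(w \right)} = 0$ ($I{\left(w \right)} = w 0 = 0$)
$A{\left(R \right)} = \frac{1}{3}$ ($A{\left(R \right)} = \frac{\left(R + R\right) \frac{1}{R + R}}{3} = \frac{2 R \frac{1}{2 R}}{3} = \frac{1}{3} \cdot 1 = \frac{1}{3}$)
$- 1162 I{\left(-10 \right)} + A{\left(13 \right)} = \left(-1162\right) 0 + \frac{1}{3} = 0 + \frac{1}{3} = \frac{1}{3}$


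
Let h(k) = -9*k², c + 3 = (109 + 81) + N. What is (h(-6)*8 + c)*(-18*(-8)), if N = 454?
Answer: -280944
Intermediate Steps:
c = 641 (c = -3 + ((109 + 81) + 454) = -3 + (190 + 454) = -3 + 644 = 641)
(h(-6)*8 + c)*(-18*(-8)) = (-9*(-6)²*8 + 641)*(-18*(-8)) = (-9*36*8 + 641)*144 = (-324*8 + 641)*144 = (-2592 + 641)*144 = -1951*144 = -280944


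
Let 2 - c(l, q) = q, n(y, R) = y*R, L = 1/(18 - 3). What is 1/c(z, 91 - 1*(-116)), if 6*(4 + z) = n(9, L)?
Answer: -1/205 ≈ -0.0048781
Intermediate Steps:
L = 1/15 ≈ 0.066667
n(y, R) = R*y
z = -39/10 (z = -4 + ((1/15)*9)/6 = -4 + (⅙)*(⅗) = -4 + ⅒ = -39/10 ≈ -3.9000)
c(l, q) = 2 - q
1/c(z, 91 - 1*(-116)) = 1/(2 - (91 - 1*(-116))) = 1/(2 - (91 + 116)) = 1/(2 - 1*207) = 1/(2 - 207) = 1/(-205) = -1/205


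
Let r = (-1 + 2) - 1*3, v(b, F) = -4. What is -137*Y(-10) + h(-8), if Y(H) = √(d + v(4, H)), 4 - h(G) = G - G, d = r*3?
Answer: 4 - 137*I*√10 ≈ 4.0 - 433.23*I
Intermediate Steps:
r = -2 (r = 1 - 3 = -2)
d = -6 (d = -2*3 = -6)
h(G) = 4 (h(G) = 4 - (G - G) = 4 - 1*0 = 4 + 0 = 4)
Y(H) = I*√10 (Y(H) = √(-6 - 4) = √(-10) = I*√10)
-137*Y(-10) + h(-8) = -137*I*√10 + 4 = 4 - 137*I*√10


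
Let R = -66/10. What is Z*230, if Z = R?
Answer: -1518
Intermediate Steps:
R = -33/5 (R = -66*⅒ = -33/5 ≈ -6.6000)
Z = -33/5 ≈ -6.6000
Z*230 = -33/5*230 = -1518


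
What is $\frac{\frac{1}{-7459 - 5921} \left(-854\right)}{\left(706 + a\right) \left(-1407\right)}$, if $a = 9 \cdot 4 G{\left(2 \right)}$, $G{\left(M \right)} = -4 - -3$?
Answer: $- \frac{61}{900942300} \approx -6.7707 \cdot 10^{-8}$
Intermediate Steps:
$G{\left(M \right)} = -1$ ($G{\left(M \right)} = -4 + 3 = -1$)
$a = -36$ ($a = 9 \cdot 4 \left(-1\right) = 36 \left(-1\right) = -36$)
$\frac{\frac{1}{-7459 - 5921} \left(-854\right)}{\left(706 + a\right) \left(-1407\right)} = \frac{\frac{1}{-7459 - 5921} \left(-854\right)}{\left(706 - 36\right) \left(-1407\right)} = \frac{\frac{1}{-13380} \left(-854\right)}{670 \left(-1407\right)} = \frac{\left(- \frac{1}{13380}\right) \left(-854\right)}{-942690} = \frac{427}{6690} \left(- \frac{1}{942690}\right) = - \frac{61}{900942300}$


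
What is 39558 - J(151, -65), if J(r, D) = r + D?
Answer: 39472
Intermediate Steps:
J(r, D) = D + r
39558 - J(151, -65) = 39558 - (-65 + 151) = 39558 - 1*86 = 39558 - 86 = 39472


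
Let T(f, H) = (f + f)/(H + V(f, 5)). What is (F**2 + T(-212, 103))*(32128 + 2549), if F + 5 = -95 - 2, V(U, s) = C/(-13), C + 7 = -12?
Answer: 244873716120/679 ≈ 3.6064e+8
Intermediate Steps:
C = -19 (C = -7 - 12 = -19)
V(U, s) = 19/13 (V(U, s) = -19/(-13) = -19*(-1/13) = 19/13)
F = -102 (F = -5 + (-95 - 2) = -5 - 97 = -102)
T(f, H) = 2*f/(19/13 + H) (T(f, H) = (f + f)/(H + 19/13) = (2*f)/(19/13 + H) = 2*f/(19/13 + H))
(F**2 + T(-212, 103))*(32128 + 2549) = ((-102)**2 + 26*(-212)/(19 + 13*103))*(32128 + 2549) = (10404 + 26*(-212)/(19 + 1339))*34677 = (10404 + 26*(-212)/1358)*34677 = (10404 + 26*(-212)*(1/1358))*34677 = (10404 - 2756/679)*34677 = (7061560/679)*34677 = 244873716120/679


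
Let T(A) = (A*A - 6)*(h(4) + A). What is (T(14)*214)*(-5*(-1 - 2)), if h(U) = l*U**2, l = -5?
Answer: -40253400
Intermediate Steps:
h(U) = -5*U**2
T(A) = (-80 + A)*(-6 + A**2) (T(A) = (A*A - 6)*(-5*4**2 + A) = (A**2 - 6)*(-5*16 + A) = (-6 + A**2)*(-80 + A) = (-80 + A)*(-6 + A**2))
(T(14)*214)*(-5*(-1 - 2)) = ((480 + 14**3 - 80*14**2 - 6*14)*214)*(-5*(-1 - 2)) = ((480 + 2744 - 80*196 - 84)*214)*(-5*(-3)) = ((480 + 2744 - 15680 - 84)*214)*15 = -12540*214*15 = -2683560*15 = -40253400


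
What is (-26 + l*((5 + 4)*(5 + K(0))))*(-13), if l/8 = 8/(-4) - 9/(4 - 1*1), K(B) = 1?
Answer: 28418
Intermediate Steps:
l = -40 (l = 8*(8/(-4) - 9/(4 - 1*1)) = 8*(8*(-1/4) - 9/(4 - 1)) = 8*(-2 - 9/3) = 8*(-2 - 9*1/3) = 8*(-2 - 3) = 8*(-5) = -40)
(-26 + l*((5 + 4)*(5 + K(0))))*(-13) = (-26 - 40*(5 + 4)*(5 + 1))*(-13) = (-26 - 360*6)*(-13) = (-26 - 40*54)*(-13) = (-26 - 2160)*(-13) = -2186*(-13) = 28418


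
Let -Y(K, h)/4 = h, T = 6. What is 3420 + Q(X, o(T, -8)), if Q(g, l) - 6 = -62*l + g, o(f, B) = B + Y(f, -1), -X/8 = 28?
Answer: 3450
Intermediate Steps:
Y(K, h) = -4*h
X = -224 (X = -8*28 = -224)
o(f, B) = 4 + B (o(f, B) = B - 4*(-1) = B + 4 = 4 + B)
Q(g, l) = 6 + g - 62*l (Q(g, l) = 6 + (-62*l + g) = 6 + (g - 62*l) = 6 + g - 62*l)
3420 + Q(X, o(T, -8)) = 3420 + (6 - 224 - 62*(4 - 8)) = 3420 + (6 - 224 - 62*(-4)) = 3420 + (6 - 224 + 248) = 3420 + 30 = 3450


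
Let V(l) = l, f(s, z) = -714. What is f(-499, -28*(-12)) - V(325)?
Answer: -1039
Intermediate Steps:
f(-499, -28*(-12)) - V(325) = -714 - 1*325 = -714 - 325 = -1039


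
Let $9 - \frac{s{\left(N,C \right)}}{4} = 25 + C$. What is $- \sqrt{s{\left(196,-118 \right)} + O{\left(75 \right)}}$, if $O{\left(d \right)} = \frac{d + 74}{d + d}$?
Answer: $- \frac{\sqrt{368094}}{30} \approx -20.224$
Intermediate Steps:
$s{\left(N,C \right)} = -64 - 4 C$ ($s{\left(N,C \right)} = 36 - 4 \left(25 + C\right) = 36 - \left(100 + 4 C\right) = -64 - 4 C$)
$O{\left(d \right)} = \frac{74 + d}{2 d}$
$- \sqrt{s{\left(196,-118 \right)} + O{\left(75 \right)}} = - \sqrt{\left(-64 - -472\right) + \frac{74 + 75}{2 \cdot 75}} = - \sqrt{\left(-64 + 472\right) + \frac{1}{2} \cdot \frac{1}{75} \cdot 149} = - \sqrt{408 + \frac{149}{150}} = - \sqrt{\frac{61349}{150}} = - \frac{\sqrt{368094}}{30}$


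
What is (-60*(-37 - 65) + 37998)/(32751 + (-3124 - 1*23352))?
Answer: 44118/6275 ≈ 7.0308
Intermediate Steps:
(-60*(-37 - 65) + 37998)/(32751 + (-3124 - 1*23352)) = (-60*(-102) + 37998)/(32751 + (-3124 - 23352)) = (6120 + 37998)/(32751 - 26476) = 44118/6275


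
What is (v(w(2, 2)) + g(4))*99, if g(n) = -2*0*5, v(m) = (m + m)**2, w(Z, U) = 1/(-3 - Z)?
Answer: 396/25 ≈ 15.840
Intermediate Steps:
v(m) = 4*m**2 (v(m) = (2*m)**2 = 4*m**2)
g(n) = 0 (g(n) = 0*5 = 0)
(v(w(2, 2)) + g(4))*99 = (4*(-1/(3 + 2))**2 + 0)*99 = (4*(-1/5)**2 + 0)*99 = (4*(1/25) + 0)*99 = (4/25 + 0)*99 = (4/25)*99 = 396/25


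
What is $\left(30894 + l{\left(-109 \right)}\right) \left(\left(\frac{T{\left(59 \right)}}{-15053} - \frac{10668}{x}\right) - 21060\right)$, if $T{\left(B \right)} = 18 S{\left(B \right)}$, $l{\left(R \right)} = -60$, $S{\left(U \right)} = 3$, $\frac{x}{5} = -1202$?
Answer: $- \frac{29371034325090312}{45234265} \approx -6.4931 \cdot 10^{8}$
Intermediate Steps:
$x = -6010$ ($x = 5 \left(-1202\right) = -6010$)
$T{\left(B \right)} = 54$ ($T{\left(B \right)} = 18 \cdot 3 = 54$)
$\left(30894 + l{\left(-109 \right)}\right) \left(\left(\frac{T{\left(59 \right)}}{-15053} - \frac{10668}{x}\right) - 21060\right) = \left(30894 - 60\right) \left(\left(\frac{54}{-15053} - \frac{10668}{-6010}\right) - 21060\right) = 30834 \left(\left(54 \left(- \frac{1}{15053}\right) - - \frac{5334}{3005}\right) - 21060\right) = 30834 \left(\left(- \frac{54}{15053} + \frac{5334}{3005}\right) - 21060\right) = 30834 \left(\frac{80130432}{45234265} - 21060\right) = 30834 \left(- \frac{952553490468}{45234265}\right) = - \frac{29371034325090312}{45234265}$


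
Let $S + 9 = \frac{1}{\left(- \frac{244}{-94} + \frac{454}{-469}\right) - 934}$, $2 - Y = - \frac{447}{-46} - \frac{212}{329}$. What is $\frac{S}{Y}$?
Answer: $\frac{1399838860427}{1099988961063} \approx 1.2726$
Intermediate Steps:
$Y = - \frac{107043}{15134}$ ($Y = 2 - \left(- \frac{447}{-46} - \frac{212}{329}\right) = 2 - \left(\left(-447\right) \left(- \frac{1}{46}\right) - \frac{212}{329}\right) = 2 - \left(\frac{447}{46} - \frac{212}{329}\right) = 2 - \frac{137311}{15134} = - \frac{107043}{15134} \approx -7.073$)
$S = - \frac{184992581}{20552282}$ ($S = -9 + \frac{1}{\left(- \frac{244}{-94} + \frac{454}{-469}\right) - 934} = -9 + \frac{1}{\left(\left(-244\right) \left(- \frac{1}{94}\right) + 454 \left(- \frac{1}{469}\right)\right) - 934} = -9 + \frac{1}{\left(\frac{122}{47} - \frac{454}{469}\right) - 934} = -9 + \frac{1}{\frac{35880}{22043} - 934} = -9 + \frac{1}{- \frac{20552282}{22043}} = -9 - \frac{22043}{20552282} = - \frac{184992581}{20552282} \approx -9.0011$)
$\frac{S}{Y} = - \frac{184992581}{20552282 \left(- \frac{107043}{15134}\right)} = \left(- \frac{184992581}{20552282}\right) \left(- \frac{15134}{107043}\right) = \frac{1399838860427}{1099988961063}$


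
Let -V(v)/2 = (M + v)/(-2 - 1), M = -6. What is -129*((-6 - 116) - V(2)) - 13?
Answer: 15381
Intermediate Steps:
V(v) = -4 + 2*v/3 (V(v) = -2*(-6 + v)/(-2 - 1) = -2*(-6 + v)/(-3) = -2*(-6 + v)*(-1)/3 = -2*(2 - v/3) = -4 + 2*v/3)
-129*((-6 - 116) - V(2)) - 13 = -129*((-6 - 116) - (-4 + (⅔)*2)) - 13 = -129*(-122 - (-4 + 4/3)) - 13 = -129*(-122 - 1*(-8/3)) - 13 = -129*(-122 + 8/3) - 13 = -129*(-358/3) - 13 = 15394 - 13 = 15381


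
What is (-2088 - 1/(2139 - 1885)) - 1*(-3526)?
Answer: 365251/254 ≈ 1438.0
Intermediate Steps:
(-2088 - 1/(2139 - 1885)) - 1*(-3526) = (-2088 - 1/254) + 3526 = -530353/254 + 3526 = 365251/254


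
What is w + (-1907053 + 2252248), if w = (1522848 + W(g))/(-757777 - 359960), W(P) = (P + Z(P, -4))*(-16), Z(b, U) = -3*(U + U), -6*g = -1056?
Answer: 385835704067/1117737 ≈ 3.4519e+5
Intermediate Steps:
g = 176 (g = -⅙*(-1056) = 176)
Z(b, U) = -6*U
W(P) = -384 - 16*P (W(P) = (P - 6*(-4))*(-16) = (P + 24)*(-16) = (24 + P)*(-16) = -384 - 16*P)
w = -1519648/1117737 (w = (1522848 + (-384 - 16*176))/(-757777 - 359960) = (1522848 + (-384 - 2816))/(-1117737) = (1522848 - 3200)*(-1/1117737) = 1519648*(-1/1117737) = -1519648/1117737 ≈ -1.3596)
w + (-1907053 + 2252248) = -1519648/1117737 + (-1907053 + 2252248) = -1519648/1117737 + 345195 = 385835704067/1117737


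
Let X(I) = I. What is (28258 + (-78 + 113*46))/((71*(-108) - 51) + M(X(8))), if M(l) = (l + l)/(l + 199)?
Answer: -6909246/1597817 ≈ -4.3242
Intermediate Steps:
M(l) = 2*l/(199 + l) (M(l) = (2*l)/(199 + l) = 2*l/(199 + l))
(28258 + (-78 + 113*46))/((71*(-108) - 51) + M(X(8))) = (28258 + (-78 + 113*46))/((71*(-108) - 51) + 2*8/(199 + 8)) = (28258 + (-78 + 5198))/((-7668 - 51) + 2*8/207) = (28258 + 5120)/(-7719 + 2*8*(1/207)) = 33378/(-7719 + 16/207) = 33378/(-1597817/207) = 33378*(-207/1597817) = -6909246/1597817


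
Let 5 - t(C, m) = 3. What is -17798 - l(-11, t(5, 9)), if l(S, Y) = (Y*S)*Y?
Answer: -17754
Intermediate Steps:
t(C, m) = 2 (t(C, m) = 5 - 1*3 = 5 - 3 = 2)
l(S, Y) = S*Y² (l(S, Y) = (S*Y)*Y = S*Y²)
-17798 - l(-11, t(5, 9)) = -17798 - (-11)*2² = -17798 - (-11)*4 = -17798 - 1*(-44) = -17798 + 44 = -17754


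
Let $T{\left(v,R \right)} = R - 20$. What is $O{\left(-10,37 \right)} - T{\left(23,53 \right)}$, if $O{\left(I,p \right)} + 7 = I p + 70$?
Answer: $-340$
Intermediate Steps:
$T{\left(v,R \right)} = -20 + R$ ($T{\left(v,R \right)} = R - 20 = -20 + R$)
$O{\left(I,p \right)} = 63 + I p$ ($O{\left(I,p \right)} = -7 + \left(I p + 70\right) = -7 + \left(70 + I p\right) = 63 + I p$)
$O{\left(-10,37 \right)} - T{\left(23,53 \right)} = \left(63 - 370\right) - \left(-20 + 53\right) = \left(63 - 370\right) - 33 = -307 - 33 = -340$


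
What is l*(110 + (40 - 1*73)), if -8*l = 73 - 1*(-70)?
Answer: -11011/8 ≈ -1376.4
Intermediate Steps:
l = -143/8 (l = -(73 - 1*(-70))/8 = -(73 + 70)/8 = -⅛*143 = -143/8 ≈ -17.875)
l*(110 + (40 - 1*73)) = -143*(110 + (40 - 1*73))/8 = -143*(110 + (40 - 73))/8 = -143*(110 - 33)/8 = -143/8*77 = -11011/8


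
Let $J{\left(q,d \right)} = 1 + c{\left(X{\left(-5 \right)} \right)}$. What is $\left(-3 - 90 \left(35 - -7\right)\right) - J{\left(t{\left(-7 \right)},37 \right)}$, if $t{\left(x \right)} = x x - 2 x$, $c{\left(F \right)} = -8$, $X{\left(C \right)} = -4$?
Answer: $-3776$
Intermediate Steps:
$t{\left(x \right)} = x^{2} - 2 x$
$J{\left(q,d \right)} = -7$ ($J{\left(q,d \right)} = 1 - 8 = -7$)
$\left(-3 - 90 \left(35 - -7\right)\right) - J{\left(t{\left(-7 \right)},37 \right)} = \left(-3 - 90 \left(35 - -7\right)\right) - -7 = \left(-3 - 90 \left(35 + 7\right)\right) + 7 = \left(-3 - 3780\right) + 7 = -3783 + 7 = -3776$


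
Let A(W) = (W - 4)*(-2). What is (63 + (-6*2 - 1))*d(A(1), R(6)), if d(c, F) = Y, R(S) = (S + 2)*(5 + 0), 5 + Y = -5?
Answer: -500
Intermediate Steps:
Y = -10 (Y = -5 - 5 = -10)
A(W) = 8 - 2*W (A(W) = (-4 + W)*(-2) = 8 - 2*W)
R(S) = 10 + 5*S (R(S) = (2 + S)*5 = 10 + 5*S)
d(c, F) = -10
(63 + (-6*2 - 1))*d(A(1), R(6)) = (63 + (-6*2 - 1))*(-10) = (63 + (-12 - 1))*(-10) = (63 - 13)*(-10) = 50*(-10) = -500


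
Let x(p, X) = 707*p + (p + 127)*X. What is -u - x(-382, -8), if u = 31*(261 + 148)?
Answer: 255355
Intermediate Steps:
u = 12679 (u = 31*409 = 12679)
x(p, X) = 707*p + X*(127 + p) (x(p, X) = 707*p + (127 + p)*X = 707*p + X*(127 + p))
-u - x(-382, -8) = -1*12679 - (127*(-8) + 707*(-382) - 8*(-382)) = -12679 - (-1016 - 270074 + 3056) = -12679 - 1*(-268034) = -12679 + 268034 = 255355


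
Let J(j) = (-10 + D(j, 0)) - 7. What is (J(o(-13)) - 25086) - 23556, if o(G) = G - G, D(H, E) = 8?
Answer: -48651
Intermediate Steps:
o(G) = 0
J(j) = -9 (J(j) = (-10 + 8) - 7 = -2 - 7 = -9)
(J(o(-13)) - 25086) - 23556 = (-9 - 25086) - 23556 = -25095 - 23556 = -48651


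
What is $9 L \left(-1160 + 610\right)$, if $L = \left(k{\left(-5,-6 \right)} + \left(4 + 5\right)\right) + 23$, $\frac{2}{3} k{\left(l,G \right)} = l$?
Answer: $-121275$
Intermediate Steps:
$k{\left(l,G \right)} = \frac{3 l}{2}$
$L = \frac{49}{2}$ ($L = \left(\frac{3}{2} \left(-5\right) + \left(4 + 5\right)\right) + 23 = \left(- \frac{15}{2} + 9\right) + 23 = \frac{3}{2} + 23 = \frac{49}{2} \approx 24.5$)
$9 L \left(-1160 + 610\right) = 9 \cdot \frac{49}{2} \left(-1160 + 610\right) = \frac{441}{2} \left(-550\right) = -121275$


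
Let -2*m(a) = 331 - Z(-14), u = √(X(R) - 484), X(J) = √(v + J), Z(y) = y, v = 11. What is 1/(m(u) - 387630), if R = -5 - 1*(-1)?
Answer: -2/775605 ≈ -2.5786e-6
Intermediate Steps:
R = -4 (R = -5 + 1 = -4)
X(J) = √(11 + J)
u = √(-484 + √7) (u = √(√(11 - 4) - 484) = √(√7 - 484) = √(-484 + √7) ≈ 21.94*I)
m(a) = -345/2 (m(a) = -(331 - 1*(-14))/2 = -(331 + 14)/2 = -½*345 = -345/2)
1/(m(u) - 387630) = 1/(-345/2 - 387630) = 1/(-775605/2) = -2/775605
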